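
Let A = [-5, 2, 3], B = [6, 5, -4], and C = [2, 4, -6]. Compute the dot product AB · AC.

AB = B − A = (11, 3, -7)
AC = C − A = (7, 2, -9)
AB · AC = 11·7 + 3·2 + (-7)·(-9) = 77 + 6 + 63 = 146

146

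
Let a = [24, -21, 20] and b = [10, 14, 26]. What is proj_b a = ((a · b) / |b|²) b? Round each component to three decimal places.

a · b = 24·10 + (-21)·14 + 20·26 = 240 - 294 + 520 = 466
|b|² = 100 + 196 + 676 = 972
proj_b a = (466/972) · (10, 14, 26) ≈ (4.794, 6.712, 12.465)

(4.794, 6.712, 12.465)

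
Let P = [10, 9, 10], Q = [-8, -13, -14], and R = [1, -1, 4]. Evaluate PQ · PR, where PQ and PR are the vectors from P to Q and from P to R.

PQ = Q − P = (-18, -22, -24)
PR = R − P = (-9, -10, -6)
PQ · PR = (-18)·(-9) + (-22)·(-10) + (-24)·(-6) = 162 + 220 + 144 = 526

526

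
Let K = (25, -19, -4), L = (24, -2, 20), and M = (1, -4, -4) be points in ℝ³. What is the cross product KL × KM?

KL = (-1, 17, 24)
KM = (-24, 15, 0)
i: 17·0 - 24·15 = 0 - 360 = -360
j: 24·(-24) - (-1)·0 = -576 - 0 = -576
k: (-1)·15 - 17·(-24) = -15 - (-408) = 393
KL × KM = (-360, -576, 393)

(-360, -576, 393)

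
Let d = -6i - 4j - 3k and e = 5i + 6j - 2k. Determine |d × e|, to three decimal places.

i: (-4)·(-2) - (-3)·6 = 8 - (-18) = 26
j: (-3)·5 - (-6)·(-2) = -15 - 12 = -27
k: (-6)·6 - (-4)·5 = -36 - (-20) = -16
d × e = (26, -27, -16)
|d × e| = √(26² + (-27)² + (-16)²) = √1661 ≈ 40.7554

40.755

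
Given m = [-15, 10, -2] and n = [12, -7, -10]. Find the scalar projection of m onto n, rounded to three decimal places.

m · n = (-15)·12 + 10·(-7) + (-2)·(-10) = -180 - 70 + 20 = -230
|n| = √(144 + 49 + 100) = √293 ≈ 17.1172
comp_n m = -230 / √293 ≈ -13.437

-13.437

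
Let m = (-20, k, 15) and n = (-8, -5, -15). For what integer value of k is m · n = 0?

m · n = (-20)·(-8) + k·(-5) + 15·(-15) = -65 - 5k
Set equal to 0: -5k = 65, so k = -13.

-13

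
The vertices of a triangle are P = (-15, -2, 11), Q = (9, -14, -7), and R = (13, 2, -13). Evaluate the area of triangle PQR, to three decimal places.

PQ = (24, -12, -18),  PR = (28, 4, -24)
i: (-12)·(-24) - (-18)·4 = 288 - (-72) = 360
j: (-18)·28 - 24·(-24) = -504 - (-576) = 72
k: 24·4 - (-12)·28 = 96 - (-336) = 432
PQ × PR = (360, 72, 432)
|PQ × PR| = √321408 ≈ 566.9286
area = ½ · 566.9286 ≈ 283.464

283.464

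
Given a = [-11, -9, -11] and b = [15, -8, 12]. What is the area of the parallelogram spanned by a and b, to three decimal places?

298.721

i: (-9)·12 - (-11)·(-8) = -108 - 88 = -196
j: (-11)·15 - (-11)·12 = -165 - (-132) = -33
k: (-11)·(-8) - (-9)·15 = 88 - (-135) = 223
a × b = (-196, -33, 223)
|a × b| = √((-196)² + (-33)² + 223²) = √89234 ≈ 298.7206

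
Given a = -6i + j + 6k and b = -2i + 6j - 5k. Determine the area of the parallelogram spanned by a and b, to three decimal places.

67.831

i: 1·(-5) - 6·6 = -5 - 36 = -41
j: 6·(-2) - (-6)·(-5) = -12 - 30 = -42
k: (-6)·6 - 1·(-2) = -36 - (-2) = -34
a × b = (-41, -42, -34)
|a × b| = √((-41)² + (-42)² + (-34)²) = √4601 ≈ 67.8307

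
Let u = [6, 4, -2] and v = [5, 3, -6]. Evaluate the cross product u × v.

(-18, 26, -2)

i: 4·(-6) - (-2)·3 = -24 - (-6) = -18
j: (-2)·5 - 6·(-6) = -10 - (-36) = 26
k: 6·3 - 4·5 = 18 - 20 = -2
u × v = (-18, 26, -2)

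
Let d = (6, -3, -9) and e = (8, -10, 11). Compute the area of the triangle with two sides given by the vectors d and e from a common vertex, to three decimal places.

94.166

i: (-3)·11 - (-9)·(-10) = -33 - 90 = -123
j: (-9)·8 - 6·11 = -72 - 66 = -138
k: 6·(-10) - (-3)·8 = -60 - (-24) = -36
d × e = (-123, -138, -36)
|d × e| = √((-123)² + (-138)² + (-36)²) = √35469 ≈ 188.3322
area = ½ · 188.3322 ≈ 94.166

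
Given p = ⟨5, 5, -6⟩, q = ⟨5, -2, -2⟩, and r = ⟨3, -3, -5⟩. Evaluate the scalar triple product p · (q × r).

169

q × r:
i: (-2)·(-5) - (-2)·(-3) = 10 - 6 = 4
j: (-2)·3 - 5·(-5) = -6 - (-25) = 19
k: 5·(-3) - (-2)·3 = -15 - (-6) = -9
q × r = (4, 19, -9)
p · (q × r) = 5·4 + 5·19 + (-6)·(-9) = 20 + 95 + 54 = 169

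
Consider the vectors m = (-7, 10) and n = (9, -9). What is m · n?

m · n = (-7)·9 + 10·(-9) = -63 - 90 = -153

-153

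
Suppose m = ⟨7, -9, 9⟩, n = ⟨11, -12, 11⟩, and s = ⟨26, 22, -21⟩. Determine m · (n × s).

n × s:
i: (-12)·(-21) - 11·22 = 252 - 242 = 10
j: 11·26 - 11·(-21) = 286 - (-231) = 517
k: 11·22 - (-12)·26 = 242 - (-312) = 554
n × s = (10, 517, 554)
m · (n × s) = 7·10 + (-9)·517 + 9·554 = 70 - 4653 + 4986 = 403

403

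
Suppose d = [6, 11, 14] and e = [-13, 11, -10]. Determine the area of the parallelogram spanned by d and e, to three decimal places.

i: 11·(-10) - 14·11 = -110 - 154 = -264
j: 14·(-13) - 6·(-10) = -182 - (-60) = -122
k: 6·11 - 11·(-13) = 66 - (-143) = 209
d × e = (-264, -122, 209)
|d × e| = √((-264)² + (-122)² + 209²) = √128261 ≈ 358.1354

358.135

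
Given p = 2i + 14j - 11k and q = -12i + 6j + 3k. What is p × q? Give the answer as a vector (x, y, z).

(108, 126, 180)

i: 14·3 - (-11)·6 = 42 - (-66) = 108
j: (-11)·(-12) - 2·3 = 132 - 6 = 126
k: 2·6 - 14·(-12) = 12 - (-168) = 180
p × q = (108, 126, 180)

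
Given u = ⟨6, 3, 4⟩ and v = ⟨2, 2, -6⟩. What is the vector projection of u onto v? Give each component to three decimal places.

u · v = 6·2 + 3·2 + 4·(-6) = 12 + 6 - 24 = -6
|v|² = 4 + 4 + 36 = 44
proj_v u = (-6/44) · (2, 2, -6) ≈ (-0.273, -0.273, 0.818)

(-0.273, -0.273, 0.818)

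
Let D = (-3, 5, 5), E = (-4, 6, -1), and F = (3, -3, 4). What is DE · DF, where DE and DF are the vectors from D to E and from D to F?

DE = E − D = (-1, 1, -6)
DF = F − D = (6, -8, -1)
DE · DF = (-1)·6 + 1·(-8) + (-6)·(-1) = -6 - 8 + 6 = -8

-8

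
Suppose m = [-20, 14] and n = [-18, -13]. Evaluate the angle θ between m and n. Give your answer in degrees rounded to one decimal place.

70.8

m · n = (-20)·(-18) + 14·(-13) = 360 - 182 = 178
|m|² = 400 + 196 = 596,  |m| = √596 ≈ 24.413111
|n|² = 324 + 169 = 493,  |n| = √493 ≈ 22.203603
cos θ = 178 / (24.413111 · 22.203603) ≈ 0.32838
θ = arccos(0.32838) ≈ 70.8°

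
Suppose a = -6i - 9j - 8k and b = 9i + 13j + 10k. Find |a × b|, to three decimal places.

18.682

i: (-9)·10 - (-8)·13 = -90 - (-104) = 14
j: (-8)·9 - (-6)·10 = -72 - (-60) = -12
k: (-6)·13 - (-9)·9 = -78 - (-81) = 3
a × b = (14, -12, 3)
|a × b| = √(14² + (-12)² + 3²) = √349 ≈ 18.6815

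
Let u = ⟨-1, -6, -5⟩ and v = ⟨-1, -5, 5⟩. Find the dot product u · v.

6

u · v = (-1)·(-1) + (-6)·(-5) + (-5)·5 = 1 + 30 - 25 = 6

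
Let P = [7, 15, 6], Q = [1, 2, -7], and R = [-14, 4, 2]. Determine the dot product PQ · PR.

321

PQ = Q − P = (-6, -13, -13)
PR = R − P = (-21, -11, -4)
PQ · PR = (-6)·(-21) + (-13)·(-11) + (-13)·(-4) = 126 + 143 + 52 = 321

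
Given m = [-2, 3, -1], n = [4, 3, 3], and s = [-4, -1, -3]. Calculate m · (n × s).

n × s:
i: 3·(-3) - 3·(-1) = -9 - (-3) = -6
j: 3·(-4) - 4·(-3) = -12 - (-12) = 0
k: 4·(-1) - 3·(-4) = -4 - (-12) = 8
n × s = (-6, 0, 8)
m · (n × s) = (-2)·(-6) + 3·0 + (-1)·8 = 12 + 0 - 8 = 4

4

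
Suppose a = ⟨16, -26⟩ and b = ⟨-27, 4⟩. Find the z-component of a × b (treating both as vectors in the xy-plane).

-638

16·4 - (-26)·(-27) = 64 - 702 = -638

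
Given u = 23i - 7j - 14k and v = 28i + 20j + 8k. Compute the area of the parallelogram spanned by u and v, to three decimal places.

i: (-7)·8 - (-14)·20 = -56 - (-280) = 224
j: (-14)·28 - 23·8 = -392 - 184 = -576
k: 23·20 - (-7)·28 = 460 - (-196) = 656
u × v = (224, -576, 656)
|u × v| = √(224² + (-576)² + 656²) = √812288 ≈ 901.2702

901.270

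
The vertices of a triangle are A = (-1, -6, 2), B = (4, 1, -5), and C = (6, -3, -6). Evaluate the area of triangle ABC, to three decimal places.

AB = (5, 7, -7),  AC = (7, 3, -8)
i: 7·(-8) - (-7)·3 = -56 - (-21) = -35
j: (-7)·7 - 5·(-8) = -49 - (-40) = -9
k: 5·3 - 7·7 = 15 - 49 = -34
AB × AC = (-35, -9, -34)
|AB × AC| = √2462 ≈ 49.6185
area = ½ · 49.6185 ≈ 24.809

24.809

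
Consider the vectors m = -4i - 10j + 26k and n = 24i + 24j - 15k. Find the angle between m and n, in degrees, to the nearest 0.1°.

134.0

m · n = (-4)·24 + (-10)·24 + 26·(-15) = -96 - 240 - 390 = -726
|m|² = 16 + 100 + 676 = 792,  |m| = √792 ≈ 28.142495
|n|² = 576 + 576 + 225 = 1377,  |n| = √1377 ≈ 37.107951
cos θ = -726 / (28.142495 · 37.107951) ≈ -0.69520
θ = arccos(-0.69520) ≈ 134.0°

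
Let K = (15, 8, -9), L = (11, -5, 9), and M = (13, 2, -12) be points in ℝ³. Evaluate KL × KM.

KL = (-4, -13, 18)
KM = (-2, -6, -3)
i: (-13)·(-3) - 18·(-6) = 39 - (-108) = 147
j: 18·(-2) - (-4)·(-3) = -36 - 12 = -48
k: (-4)·(-6) - (-13)·(-2) = 24 - 26 = -2
KL × KM = (147, -48, -2)

(147, -48, -2)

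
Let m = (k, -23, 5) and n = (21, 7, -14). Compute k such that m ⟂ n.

m · n = k·21 + (-23)·7 + 5·(-14) = -231 + 21k
Set equal to 0: 21k = 231, so k = 11.

11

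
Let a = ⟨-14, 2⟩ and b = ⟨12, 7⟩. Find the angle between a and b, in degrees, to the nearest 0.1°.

a · b = (-14)·12 + 2·7 = -168 + 14 = -154
|a|² = 196 + 4 = 200,  |a| = √200 ≈ 14.142136
|b|² = 144 + 49 = 193,  |b| = √193 ≈ 13.892444
cos θ = -154 / (14.142136 · 13.892444) ≈ -0.78384
θ = arccos(-0.78384) ≈ 141.6°

141.6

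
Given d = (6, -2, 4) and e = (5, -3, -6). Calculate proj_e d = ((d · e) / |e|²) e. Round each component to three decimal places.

(0.857, -0.514, -1.029)

d · e = 6·5 + (-2)·(-3) + 4·(-6) = 30 + 6 - 24 = 12
|e|² = 25 + 9 + 36 = 70
proj_e d = (12/70) · (5, -3, -6) ≈ (0.857, -0.514, -1.029)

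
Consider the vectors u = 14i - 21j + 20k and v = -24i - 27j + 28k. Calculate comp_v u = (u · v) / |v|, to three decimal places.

17.306

u · v = 14·(-24) + (-21)·(-27) + 20·28 = -336 + 567 + 560 = 791
|v| = √(576 + 729 + 784) = √2089 ≈ 45.7056
comp_v u = 791 / √2089 ≈ 17.306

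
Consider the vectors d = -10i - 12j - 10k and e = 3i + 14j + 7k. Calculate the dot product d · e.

-268

d · e = (-10)·3 + (-12)·14 + (-10)·7 = -30 - 168 - 70 = -268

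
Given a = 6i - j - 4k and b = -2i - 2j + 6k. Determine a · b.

a · b = 6·(-2) + (-1)·(-2) + (-4)·6 = -12 + 2 - 24 = -34

-34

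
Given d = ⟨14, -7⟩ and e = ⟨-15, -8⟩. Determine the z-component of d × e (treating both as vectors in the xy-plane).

-217

14·(-8) - (-7)·(-15) = -112 - 105 = -217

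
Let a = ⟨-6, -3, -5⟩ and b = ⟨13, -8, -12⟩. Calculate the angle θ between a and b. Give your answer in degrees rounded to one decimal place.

87.9

a · b = (-6)·13 + (-3)·(-8) + (-5)·(-12) = -78 + 24 + 60 = 6
|a|² = 36 + 9 + 25 = 70,  |a| = √70 ≈ 8.366600
|b|² = 169 + 64 + 144 = 377,  |b| = √377 ≈ 19.416488
cos θ = 6 / (8.366600 · 19.416488) ≈ 0.03693
θ = arccos(0.03693) ≈ 87.9°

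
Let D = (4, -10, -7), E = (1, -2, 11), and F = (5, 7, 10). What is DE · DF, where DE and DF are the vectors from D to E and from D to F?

439

DE = E − D = (-3, 8, 18)
DF = F − D = (1, 17, 17)
DE · DF = (-3)·1 + 8·17 + 18·17 = -3 + 136 + 306 = 439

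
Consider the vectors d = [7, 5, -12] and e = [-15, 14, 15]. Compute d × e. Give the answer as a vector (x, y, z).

(243, 75, 173)

i: 5·15 - (-12)·14 = 75 - (-168) = 243
j: (-12)·(-15) - 7·15 = 180 - 105 = 75
k: 7·14 - 5·(-15) = 98 - (-75) = 173
d × e = (243, 75, 173)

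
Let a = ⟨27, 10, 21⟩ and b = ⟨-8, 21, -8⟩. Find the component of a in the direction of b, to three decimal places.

a · b = 27·(-8) + 10·21 + 21·(-8) = -216 + 210 - 168 = -174
|b| = √(64 + 441 + 64) = √569 ≈ 23.8537
comp_b a = -174 / √569 ≈ -7.294

-7.294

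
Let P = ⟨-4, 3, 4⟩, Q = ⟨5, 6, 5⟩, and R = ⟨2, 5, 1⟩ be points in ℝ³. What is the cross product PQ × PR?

(-11, 33, 0)

PQ = (9, 3, 1)
PR = (6, 2, -3)
i: 3·(-3) - 1·2 = -9 - 2 = -11
j: 1·6 - 9·(-3) = 6 - (-27) = 33
k: 9·2 - 3·6 = 18 - 18 = 0
PQ × PR = (-11, 33, 0)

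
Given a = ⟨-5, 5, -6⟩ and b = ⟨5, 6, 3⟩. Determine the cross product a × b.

i: 5·3 - (-6)·6 = 15 - (-36) = 51
j: (-6)·5 - (-5)·3 = -30 - (-15) = -15
k: (-5)·6 - 5·5 = -30 - 25 = -55
a × b = (51, -15, -55)

(51, -15, -55)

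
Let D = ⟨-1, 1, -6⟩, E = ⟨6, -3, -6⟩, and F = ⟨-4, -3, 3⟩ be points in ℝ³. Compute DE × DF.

DE = (7, -4, 0)
DF = (-3, -4, 9)
i: (-4)·9 - 0·(-4) = -36 - 0 = -36
j: 0·(-3) - 7·9 = 0 - 63 = -63
k: 7·(-4) - (-4)·(-3) = -28 - 12 = -40
DE × DF = (-36, -63, -40)

(-36, -63, -40)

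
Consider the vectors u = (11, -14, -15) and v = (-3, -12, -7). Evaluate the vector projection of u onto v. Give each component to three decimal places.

(-3.564, -14.257, -8.317)

u · v = 11·(-3) + (-14)·(-12) + (-15)·(-7) = -33 + 168 + 105 = 240
|v|² = 9 + 144 + 49 = 202
proj_v u = (240/202) · (-3, -12, -7) ≈ (-3.564, -14.257, -8.317)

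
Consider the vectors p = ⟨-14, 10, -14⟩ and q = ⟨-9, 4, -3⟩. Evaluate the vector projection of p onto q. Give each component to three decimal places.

(-17.660, 7.849, -5.887)

p · q = (-14)·(-9) + 10·4 + (-14)·(-3) = 126 + 40 + 42 = 208
|q|² = 81 + 16 + 9 = 106
proj_q p = (208/106) · (-9, 4, -3) ≈ (-17.660, 7.849, -5.887)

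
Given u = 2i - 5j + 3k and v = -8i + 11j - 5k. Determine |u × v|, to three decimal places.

24.166

i: (-5)·(-5) - 3·11 = 25 - 33 = -8
j: 3·(-8) - 2·(-5) = -24 - (-10) = -14
k: 2·11 - (-5)·(-8) = 22 - 40 = -18
u × v = (-8, -14, -18)
|u × v| = √((-8)² + (-14)² + (-18)²) = √584 ≈ 24.1661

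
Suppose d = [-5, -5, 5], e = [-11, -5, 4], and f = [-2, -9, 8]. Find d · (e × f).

e × f:
i: (-5)·8 - 4·(-9) = -40 - (-36) = -4
j: 4·(-2) - (-11)·8 = -8 - (-88) = 80
k: (-11)·(-9) - (-5)·(-2) = 99 - 10 = 89
e × f = (-4, 80, 89)
d · (e × f) = (-5)·(-4) + (-5)·80 + 5·89 = 20 - 400 + 445 = 65

65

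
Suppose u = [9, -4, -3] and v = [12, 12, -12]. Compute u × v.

i: (-4)·(-12) - (-3)·12 = 48 - (-36) = 84
j: (-3)·12 - 9·(-12) = -36 - (-108) = 72
k: 9·12 - (-4)·12 = 108 - (-48) = 156
u × v = (84, 72, 156)

(84, 72, 156)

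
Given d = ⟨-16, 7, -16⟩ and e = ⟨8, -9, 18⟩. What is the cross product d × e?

i: 7·18 - (-16)·(-9) = 126 - 144 = -18
j: (-16)·8 - (-16)·18 = -128 - (-288) = 160
k: (-16)·(-9) - 7·8 = 144 - 56 = 88
d × e = (-18, 160, 88)

(-18, 160, 88)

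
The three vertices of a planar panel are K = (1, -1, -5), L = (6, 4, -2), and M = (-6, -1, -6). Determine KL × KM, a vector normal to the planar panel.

(-5, -16, 35)

KL = (5, 5, 3)
KM = (-7, 0, -1)
i: 5·(-1) - 3·0 = -5 - 0 = -5
j: 3·(-7) - 5·(-1) = -21 - (-5) = -16
k: 5·0 - 5·(-7) = 0 - (-35) = 35
KL × KM = (-5, -16, 35)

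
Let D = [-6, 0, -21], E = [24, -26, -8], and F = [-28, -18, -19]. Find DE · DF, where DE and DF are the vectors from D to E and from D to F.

DE = E − D = (30, -26, 13)
DF = F − D = (-22, -18, 2)
DE · DF = 30·(-22) + (-26)·(-18) + 13·2 = -660 + 468 + 26 = -166

-166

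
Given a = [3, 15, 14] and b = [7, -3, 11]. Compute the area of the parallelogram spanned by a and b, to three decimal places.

i: 15·11 - 14·(-3) = 165 - (-42) = 207
j: 14·7 - 3·11 = 98 - 33 = 65
k: 3·(-3) - 15·7 = -9 - 105 = -114
a × b = (207, 65, -114)
|a × b| = √(207² + 65² + (-114)²) = √60070 ≈ 245.0918

245.092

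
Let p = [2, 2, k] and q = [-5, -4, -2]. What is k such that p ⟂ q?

p · q = 2·(-5) + 2·(-4) + k·(-2) = -18 - 2k
Set equal to 0: -2k = 18, so k = -9.

-9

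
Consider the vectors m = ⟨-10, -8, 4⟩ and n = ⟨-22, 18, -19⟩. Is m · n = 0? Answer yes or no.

m · n = (-10)·(-22) + (-8)·18 + 4·(-19) = 220 - 144 - 76 = 0
Zero, so the vectors are orthogonal.

yes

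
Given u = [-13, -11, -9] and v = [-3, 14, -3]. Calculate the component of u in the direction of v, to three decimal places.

-6.016

u · v = (-13)·(-3) + (-11)·14 + (-9)·(-3) = 39 - 154 + 27 = -88
|v| = √(9 + 196 + 9) = √214 ≈ 14.6287
comp_v u = -88 / √214 ≈ -6.016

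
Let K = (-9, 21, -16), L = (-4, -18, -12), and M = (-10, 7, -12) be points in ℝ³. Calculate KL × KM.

(-100, -24, -109)

KL = (5, -39, 4)
KM = (-1, -14, 4)
i: (-39)·4 - 4·(-14) = -156 - (-56) = -100
j: 4·(-1) - 5·4 = -4 - 20 = -24
k: 5·(-14) - (-39)·(-1) = -70 - 39 = -109
KL × KM = (-100, -24, -109)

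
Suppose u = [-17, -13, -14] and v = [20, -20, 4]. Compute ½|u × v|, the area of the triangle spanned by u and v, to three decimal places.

358.876

i: (-13)·4 - (-14)·(-20) = -52 - 280 = -332
j: (-14)·20 - (-17)·4 = -280 - (-68) = -212
k: (-17)·(-20) - (-13)·20 = 340 - (-260) = 600
u × v = (-332, -212, 600)
|u × v| = √((-332)² + (-212)² + 600²) = √515168 ≈ 717.7520
area = ½ · 717.7520 ≈ 358.876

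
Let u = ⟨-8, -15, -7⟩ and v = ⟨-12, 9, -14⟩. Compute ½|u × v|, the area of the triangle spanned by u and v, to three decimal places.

186.291

i: (-15)·(-14) - (-7)·9 = 210 - (-63) = 273
j: (-7)·(-12) - (-8)·(-14) = 84 - 112 = -28
k: (-8)·9 - (-15)·(-12) = -72 - 180 = -252
u × v = (273, -28, -252)
|u × v| = √(273² + (-28)² + (-252)²) = √138817 ≈ 372.5815
area = ½ · 372.5815 ≈ 186.291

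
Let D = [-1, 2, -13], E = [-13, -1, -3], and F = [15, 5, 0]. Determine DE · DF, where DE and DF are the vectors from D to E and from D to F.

DE = E − D = (-12, -3, 10)
DF = F − D = (16, 3, 13)
DE · DF = (-12)·16 + (-3)·3 + 10·13 = -192 - 9 + 130 = -71

-71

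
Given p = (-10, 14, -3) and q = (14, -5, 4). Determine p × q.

(41, -2, -146)

i: 14·4 - (-3)·(-5) = 56 - 15 = 41
j: (-3)·14 - (-10)·4 = -42 - (-40) = -2
k: (-10)·(-5) - 14·14 = 50 - 196 = -146
p × q = (41, -2, -146)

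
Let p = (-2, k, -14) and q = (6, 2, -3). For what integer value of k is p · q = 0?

p · q = (-2)·6 + k·2 + (-14)·(-3) = 30 + 2k
Set equal to 0: 2k = -30, so k = -15.

-15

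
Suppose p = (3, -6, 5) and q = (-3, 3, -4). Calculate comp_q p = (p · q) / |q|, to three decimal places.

p · q = 3·(-3) + (-6)·3 + 5·(-4) = -9 - 18 - 20 = -47
|q| = √(9 + 9 + 16) = √34 ≈ 5.8310
comp_q p = -47 / √34 ≈ -8.060

-8.060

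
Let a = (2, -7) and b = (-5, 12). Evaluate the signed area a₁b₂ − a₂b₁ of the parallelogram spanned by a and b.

-11

2·12 - (-7)·(-5) = 24 - 35 = -11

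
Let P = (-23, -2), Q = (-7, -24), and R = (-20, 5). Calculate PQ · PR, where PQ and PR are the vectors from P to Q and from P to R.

PQ = Q − P = (16, -22)
PR = R − P = (3, 7)
PQ · PR = 16·3 + (-22)·7 = 48 - 154 = -106

-106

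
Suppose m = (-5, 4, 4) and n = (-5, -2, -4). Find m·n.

m · n = (-5)·(-5) + 4·(-2) + 4·(-4) = 25 - 8 - 16 = 1

1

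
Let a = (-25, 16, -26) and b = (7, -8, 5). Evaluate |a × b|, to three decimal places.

i: 16·5 - (-26)·(-8) = 80 - 208 = -128
j: (-26)·7 - (-25)·5 = -182 - (-125) = -57
k: (-25)·(-8) - 16·7 = 200 - 112 = 88
a × b = (-128, -57, 88)
|a × b| = √((-128)² + (-57)² + 88²) = √27377 ≈ 165.4600

165.460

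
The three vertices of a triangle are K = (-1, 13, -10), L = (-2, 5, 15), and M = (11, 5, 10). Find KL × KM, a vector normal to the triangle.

KL = (-1, -8, 25)
KM = (12, -8, 20)
i: (-8)·20 - 25·(-8) = -160 - (-200) = 40
j: 25·12 - (-1)·20 = 300 - (-20) = 320
k: (-1)·(-8) - (-8)·12 = 8 - (-96) = 104
KL × KM = (40, 320, 104)

(40, 320, 104)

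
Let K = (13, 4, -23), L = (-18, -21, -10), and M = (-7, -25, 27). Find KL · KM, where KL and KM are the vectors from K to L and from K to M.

1995

KL = L − K = (-31, -25, 13)
KM = M − K = (-20, -29, 50)
KL · KM = (-31)·(-20) + (-25)·(-29) + 13·50 = 620 + 725 + 650 = 1995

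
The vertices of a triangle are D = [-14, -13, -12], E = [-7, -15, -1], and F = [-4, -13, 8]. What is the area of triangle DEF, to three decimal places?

26.926

DE = (7, -2, 11),  DF = (10, 0, 20)
i: (-2)·20 - 11·0 = -40 - 0 = -40
j: 11·10 - 7·20 = 110 - 140 = -30
k: 7·0 - (-2)·10 = 0 - (-20) = 20
DE × DF = (-40, -30, 20)
|DE × DF| = √2900 ≈ 53.8516
area = ½ · 53.8516 ≈ 26.926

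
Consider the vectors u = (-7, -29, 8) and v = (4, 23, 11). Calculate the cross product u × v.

(-503, 109, -45)

i: (-29)·11 - 8·23 = -319 - 184 = -503
j: 8·4 - (-7)·11 = 32 - (-77) = 109
k: (-7)·23 - (-29)·4 = -161 - (-116) = -45
u × v = (-503, 109, -45)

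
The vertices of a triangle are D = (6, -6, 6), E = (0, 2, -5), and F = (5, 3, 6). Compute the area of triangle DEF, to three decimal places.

DE = (-6, 8, -11),  DF = (-1, 9, 0)
i: 8·0 - (-11)·9 = 0 - (-99) = 99
j: (-11)·(-1) - (-6)·0 = 11 - 0 = 11
k: (-6)·9 - 8·(-1) = -54 - (-8) = -46
DE × DF = (99, 11, -46)
|DE × DF| = √12038 ≈ 109.7178
area = ½ · 109.7178 ≈ 54.859

54.859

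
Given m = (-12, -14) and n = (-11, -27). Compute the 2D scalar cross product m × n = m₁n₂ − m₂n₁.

170

(-12)·(-27) - (-14)·(-11) = 324 - 154 = 170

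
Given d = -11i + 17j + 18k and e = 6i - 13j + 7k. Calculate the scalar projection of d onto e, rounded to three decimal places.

d · e = (-11)·6 + 17·(-13) + 18·7 = -66 - 221 + 126 = -161
|e| = √(36 + 169 + 49) = √254 ≈ 15.9374
comp_e d = -161 / √254 ≈ -10.102

-10.102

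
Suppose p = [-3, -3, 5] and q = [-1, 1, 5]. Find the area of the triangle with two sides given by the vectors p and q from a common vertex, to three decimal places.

i: (-3)·5 - 5·1 = -15 - 5 = -20
j: 5·(-1) - (-3)·5 = -5 - (-15) = 10
k: (-3)·1 - (-3)·(-1) = -3 - 3 = -6
p × q = (-20, 10, -6)
|p × q| = √((-20)² + 10² + (-6)²) = √536 ≈ 23.1517
area = ½ · 23.1517 ≈ 11.576

11.576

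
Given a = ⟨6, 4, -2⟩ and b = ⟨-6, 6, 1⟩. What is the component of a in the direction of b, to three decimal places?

a · b = 6·(-6) + 4·6 + (-2)·1 = -36 + 24 - 2 = -14
|b| = √(36 + 36 + 1) = √73 ≈ 8.5440
comp_b a = -14 / √73 ≈ -1.639

-1.639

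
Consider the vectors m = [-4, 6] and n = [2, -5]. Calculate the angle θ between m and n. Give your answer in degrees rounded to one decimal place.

m · n = (-4)·2 + 6·(-5) = -8 - 30 = -38
|m|² = 16 + 36 = 52,  |m| = √52 ≈ 7.211103
|n|² = 4 + 25 = 29,  |n| = √29 ≈ 5.385165
cos θ = -38 / (7.211103 · 5.385165) ≈ -0.97855
θ = arccos(-0.97855) ≈ 168.1°

168.1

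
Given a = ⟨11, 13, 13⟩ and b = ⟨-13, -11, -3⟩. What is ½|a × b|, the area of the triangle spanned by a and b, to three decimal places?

i: 13·(-3) - 13·(-11) = -39 - (-143) = 104
j: 13·(-13) - 11·(-3) = -169 - (-33) = -136
k: 11·(-11) - 13·(-13) = -121 - (-169) = 48
a × b = (104, -136, 48)
|a × b| = √(104² + (-136)² + 48²) = √31616 ≈ 177.8089
area = ½ · 177.8089 ≈ 88.904

88.904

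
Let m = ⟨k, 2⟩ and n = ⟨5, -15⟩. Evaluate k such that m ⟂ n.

6

m · n = k·5 + 2·(-15) = -30 + 5k
Set equal to 0: 5k = 30, so k = 6.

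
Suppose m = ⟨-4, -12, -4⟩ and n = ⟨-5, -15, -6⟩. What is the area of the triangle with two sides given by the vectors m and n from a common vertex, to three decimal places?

i: (-12)·(-6) - (-4)·(-15) = 72 - 60 = 12
j: (-4)·(-5) - (-4)·(-6) = 20 - 24 = -4
k: (-4)·(-15) - (-12)·(-5) = 60 - 60 = 0
m × n = (12, -4, 0)
|m × n| = √(12² + (-4)² + 0²) = √160 ≈ 12.6491
area = ½ · 12.6491 ≈ 6.325

6.325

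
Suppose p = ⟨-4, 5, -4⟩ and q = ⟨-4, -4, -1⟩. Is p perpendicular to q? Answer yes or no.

yes

p · q = (-4)·(-4) + 5·(-4) + (-4)·(-1) = 16 - 20 + 4 = 0
Zero, so the vectors are orthogonal.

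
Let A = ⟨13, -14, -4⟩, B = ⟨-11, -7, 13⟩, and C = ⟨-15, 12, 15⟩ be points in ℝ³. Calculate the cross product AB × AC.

AB = (-24, 7, 17)
AC = (-28, 26, 19)
i: 7·19 - 17·26 = 133 - 442 = -309
j: 17·(-28) - (-24)·19 = -476 - (-456) = -20
k: (-24)·26 - 7·(-28) = -624 - (-196) = -428
AB × AC = (-309, -20, -428)

(-309, -20, -428)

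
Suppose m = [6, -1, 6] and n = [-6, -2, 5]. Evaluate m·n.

m · n = 6·(-6) + (-1)·(-2) + 6·5 = -36 + 2 + 30 = -4

-4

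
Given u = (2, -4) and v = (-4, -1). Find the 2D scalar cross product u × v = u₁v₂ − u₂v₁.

-18

2·(-1) - (-4)·(-4) = -2 - 16 = -18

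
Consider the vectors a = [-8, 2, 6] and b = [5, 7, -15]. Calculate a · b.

-116

a · b = (-8)·5 + 2·7 + 6·(-15) = -40 + 14 - 90 = -116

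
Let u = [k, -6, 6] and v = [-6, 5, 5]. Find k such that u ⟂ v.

u · v = k·(-6) + (-6)·5 + 6·5 = 0 - 6k
Set equal to 0: -6k = 0, so k = 0.

0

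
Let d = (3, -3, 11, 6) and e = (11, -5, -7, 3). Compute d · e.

-11

d · e = 3·11 + (-3)·(-5) + 11·(-7) + 6·3 = 33 + 15 - 77 + 18 = -11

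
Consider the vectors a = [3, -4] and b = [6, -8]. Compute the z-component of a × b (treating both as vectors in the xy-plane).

0

3·(-8) - (-4)·6 = -24 - (-24) = 0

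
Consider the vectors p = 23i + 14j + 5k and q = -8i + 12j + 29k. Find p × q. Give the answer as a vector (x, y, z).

i: 14·29 - 5·12 = 406 - 60 = 346
j: 5·(-8) - 23·29 = -40 - 667 = -707
k: 23·12 - 14·(-8) = 276 - (-112) = 388
p × q = (346, -707, 388)

(346, -707, 388)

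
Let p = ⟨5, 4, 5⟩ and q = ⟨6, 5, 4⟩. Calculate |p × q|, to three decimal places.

13.491

i: 4·4 - 5·5 = 16 - 25 = -9
j: 5·6 - 5·4 = 30 - 20 = 10
k: 5·5 - 4·6 = 25 - 24 = 1
p × q = (-9, 10, 1)
|p × q| = √((-9)² + 10² + 1²) = √182 ≈ 13.4907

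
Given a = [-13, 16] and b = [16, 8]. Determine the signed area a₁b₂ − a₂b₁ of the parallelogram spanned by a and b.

-360

(-13)·8 - 16·16 = -104 - 256 = -360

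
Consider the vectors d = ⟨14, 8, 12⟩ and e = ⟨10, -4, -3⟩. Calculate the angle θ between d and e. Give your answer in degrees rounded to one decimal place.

d · e = 14·10 + 8·(-4) + 12·(-3) = 140 - 32 - 36 = 72
|d|² = 196 + 64 + 144 = 404,  |d| = √404 ≈ 20.099751
|e|² = 100 + 16 + 9 = 125,  |e| = √125 ≈ 11.180340
cos θ = 72 / (20.099751 · 11.180340) ≈ 0.32040
θ = arccos(0.32040) ≈ 71.3°

71.3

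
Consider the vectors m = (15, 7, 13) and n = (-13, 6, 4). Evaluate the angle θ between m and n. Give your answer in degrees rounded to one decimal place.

m · n = 15·(-13) + 7·6 + 13·4 = -195 + 42 + 52 = -101
|m|² = 225 + 49 + 169 = 443,  |m| = √443 ≈ 21.047565
|n|² = 169 + 36 + 16 = 221,  |n| = √221 ≈ 14.866069
cos θ = -101 / (21.047565 · 14.866069) ≈ -0.32279
θ = arccos(-0.32279) ≈ 108.8°

108.8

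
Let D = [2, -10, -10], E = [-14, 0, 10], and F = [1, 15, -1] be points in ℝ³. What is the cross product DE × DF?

(-410, 124, -390)

DE = (-16, 10, 20)
DF = (-1, 25, 9)
i: 10·9 - 20·25 = 90 - 500 = -410
j: 20·(-1) - (-16)·9 = -20 - (-144) = 124
k: (-16)·25 - 10·(-1) = -400 - (-10) = -390
DE × DF = (-410, 124, -390)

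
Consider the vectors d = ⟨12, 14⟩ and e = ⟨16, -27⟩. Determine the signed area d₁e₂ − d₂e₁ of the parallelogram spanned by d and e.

-548

12·(-27) - 14·16 = -324 - 224 = -548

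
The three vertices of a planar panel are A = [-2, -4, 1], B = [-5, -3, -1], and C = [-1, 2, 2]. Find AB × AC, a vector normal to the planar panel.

AB = (-3, 1, -2)
AC = (1, 6, 1)
i: 1·1 - (-2)·6 = 1 - (-12) = 13
j: (-2)·1 - (-3)·1 = -2 - (-3) = 1
k: (-3)·6 - 1·1 = -18 - 1 = -19
AB × AC = (13, 1, -19)

(13, 1, -19)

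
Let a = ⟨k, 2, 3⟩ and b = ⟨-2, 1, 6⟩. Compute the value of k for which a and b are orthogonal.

10

a · b = k·(-2) + 2·1 + 3·6 = 20 - 2k
Set equal to 0: -2k = -20, so k = 10.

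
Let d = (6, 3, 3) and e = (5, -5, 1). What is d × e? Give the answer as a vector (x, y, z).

(18, 9, -45)

i: 3·1 - 3·(-5) = 3 - (-15) = 18
j: 3·5 - 6·1 = 15 - 6 = 9
k: 6·(-5) - 3·5 = -30 - 15 = -45
d × e = (18, 9, -45)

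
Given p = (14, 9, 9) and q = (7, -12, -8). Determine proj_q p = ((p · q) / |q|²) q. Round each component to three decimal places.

(-2.233, 3.829, 2.553)

p · q = 14·7 + 9·(-12) + 9·(-8) = 98 - 108 - 72 = -82
|q|² = 49 + 144 + 64 = 257
proj_q p = (-82/257) · (7, -12, -8) ≈ (-2.233, 3.829, 2.553)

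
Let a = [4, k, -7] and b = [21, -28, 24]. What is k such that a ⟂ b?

-3

a · b = 4·21 + k·(-28) + (-7)·24 = -84 - 28k
Set equal to 0: -28k = 84, so k = -3.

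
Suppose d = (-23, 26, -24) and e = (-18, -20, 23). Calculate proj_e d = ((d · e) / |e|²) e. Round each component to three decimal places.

d · e = (-23)·(-18) + 26·(-20) + (-24)·23 = 414 - 520 - 552 = -658
|e|² = 324 + 400 + 529 = 1253
proj_e d = (-658/1253) · (-18, -20, 23) ≈ (9.453, 10.503, -12.078)

(9.453, 10.503, -12.078)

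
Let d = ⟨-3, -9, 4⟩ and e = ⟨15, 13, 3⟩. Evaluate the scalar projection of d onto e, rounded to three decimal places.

-7.472

d · e = (-3)·15 + (-9)·13 + 4·3 = -45 - 117 + 12 = -150
|e| = √(225 + 169 + 9) = √403 ≈ 20.0749
comp_e d = -150 / √403 ≈ -7.472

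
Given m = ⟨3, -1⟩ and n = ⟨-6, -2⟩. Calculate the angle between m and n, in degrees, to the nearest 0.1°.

143.1

m · n = 3·(-6) + (-1)·(-2) = -18 + 2 = -16
|m|² = 9 + 1 = 10,  |m| = √10 ≈ 3.162278
|n|² = 36 + 4 = 40,  |n| = √40 ≈ 6.324555
cos θ = -16 / (3.162278 · 6.324555) ≈ -0.80000
θ = arccos(-0.80000) ≈ 143.1°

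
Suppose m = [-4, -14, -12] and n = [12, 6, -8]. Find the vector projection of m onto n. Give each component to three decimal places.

m · n = (-4)·12 + (-14)·6 + (-12)·(-8) = -48 - 84 + 96 = -36
|n|² = 144 + 36 + 64 = 244
proj_n m = (-36/244) · (12, 6, -8) ≈ (-1.770, -0.885, 1.180)

(-1.770, -0.885, 1.180)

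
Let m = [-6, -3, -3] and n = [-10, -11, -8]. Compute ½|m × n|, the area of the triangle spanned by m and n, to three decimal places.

20.622

i: (-3)·(-8) - (-3)·(-11) = 24 - 33 = -9
j: (-3)·(-10) - (-6)·(-8) = 30 - 48 = -18
k: (-6)·(-11) - (-3)·(-10) = 66 - 30 = 36
m × n = (-9, -18, 36)
|m × n| = √((-9)² + (-18)² + 36²) = √1701 ≈ 41.2432
area = ½ · 41.2432 ≈ 20.622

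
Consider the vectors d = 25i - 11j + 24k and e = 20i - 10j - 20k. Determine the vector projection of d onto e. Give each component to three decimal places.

d · e = 25·20 + (-11)·(-10) + 24·(-20) = 500 + 110 - 480 = 130
|e|² = 400 + 100 + 400 = 900
proj_e d = (130/900) · (20, -10, -20) ≈ (2.889, -1.444, -2.889)

(2.889, -1.444, -2.889)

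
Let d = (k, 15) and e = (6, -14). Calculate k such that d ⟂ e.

35

d · e = k·6 + 15·(-14) = -210 + 6k
Set equal to 0: 6k = 210, so k = 35.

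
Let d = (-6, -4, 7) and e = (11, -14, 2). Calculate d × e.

i: (-4)·2 - 7·(-14) = -8 - (-98) = 90
j: 7·11 - (-6)·2 = 77 - (-12) = 89
k: (-6)·(-14) - (-4)·11 = 84 - (-44) = 128
d × e = (90, 89, 128)

(90, 89, 128)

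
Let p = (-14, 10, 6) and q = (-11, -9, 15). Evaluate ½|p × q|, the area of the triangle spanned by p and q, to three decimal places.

171.791

i: 10·15 - 6·(-9) = 150 - (-54) = 204
j: 6·(-11) - (-14)·15 = -66 - (-210) = 144
k: (-14)·(-9) - 10·(-11) = 126 - (-110) = 236
p × q = (204, 144, 236)
|p × q| = √(204² + 144² + 236²) = √118048 ≈ 343.5811
area = ½ · 343.5811 ≈ 171.791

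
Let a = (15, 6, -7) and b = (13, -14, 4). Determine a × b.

(-74, -151, -288)

i: 6·4 - (-7)·(-14) = 24 - 98 = -74
j: (-7)·13 - 15·4 = -91 - 60 = -151
k: 15·(-14) - 6·13 = -210 - 78 = -288
a × b = (-74, -151, -288)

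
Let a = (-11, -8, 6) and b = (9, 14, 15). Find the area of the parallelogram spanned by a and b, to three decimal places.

310.324

i: (-8)·15 - 6·14 = -120 - 84 = -204
j: 6·9 - (-11)·15 = 54 - (-165) = 219
k: (-11)·14 - (-8)·9 = -154 - (-72) = -82
a × b = (-204, 219, -82)
|a × b| = √((-204)² + 219² + (-82)²) = √96301 ≈ 310.3240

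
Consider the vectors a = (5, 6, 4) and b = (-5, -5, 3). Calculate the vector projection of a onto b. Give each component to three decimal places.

(3.644, 3.644, -2.186)

a · b = 5·(-5) + 6·(-5) + 4·3 = -25 - 30 + 12 = -43
|b|² = 25 + 25 + 9 = 59
proj_b a = (-43/59) · (-5, -5, 3) ≈ (3.644, 3.644, -2.186)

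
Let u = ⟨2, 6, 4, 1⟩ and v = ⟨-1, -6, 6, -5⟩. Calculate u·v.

u · v = 2·(-1) + 6·(-6) + 4·6 + 1·(-5) = -2 - 36 + 24 - 5 = -19

-19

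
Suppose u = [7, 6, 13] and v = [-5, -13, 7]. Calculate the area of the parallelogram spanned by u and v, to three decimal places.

i: 6·7 - 13·(-13) = 42 - (-169) = 211
j: 13·(-5) - 7·7 = -65 - 49 = -114
k: 7·(-13) - 6·(-5) = -91 - (-30) = -61
u × v = (211, -114, -61)
|u × v| = √(211² + (-114)² + (-61)²) = √61238 ≈ 247.4631

247.463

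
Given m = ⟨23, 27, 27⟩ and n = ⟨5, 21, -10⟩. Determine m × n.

i: 27·(-10) - 27·21 = -270 - 567 = -837
j: 27·5 - 23·(-10) = 135 - (-230) = 365
k: 23·21 - 27·5 = 483 - 135 = 348
m × n = (-837, 365, 348)

(-837, 365, 348)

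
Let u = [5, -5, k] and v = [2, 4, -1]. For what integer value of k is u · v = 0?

-10

u · v = 5·2 + (-5)·4 + k·(-1) = -10 - 1k
Set equal to 0: -1k = 10, so k = -10.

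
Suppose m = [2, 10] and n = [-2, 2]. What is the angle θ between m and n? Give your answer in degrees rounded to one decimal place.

m · n = 2·(-2) + 10·2 = -4 + 20 = 16
|m|² = 4 + 100 = 104,  |m| = √104 ≈ 10.198039
|n|² = 4 + 4 = 8,  |n| = √8 ≈ 2.828427
cos θ = 16 / (10.198039 · 2.828427) ≈ 0.55470
θ = arccos(0.55470) ≈ 56.3°

56.3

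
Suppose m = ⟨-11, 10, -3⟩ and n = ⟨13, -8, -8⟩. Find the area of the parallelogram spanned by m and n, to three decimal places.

i: 10·(-8) - (-3)·(-8) = -80 - 24 = -104
j: (-3)·13 - (-11)·(-8) = -39 - 88 = -127
k: (-11)·(-8) - 10·13 = 88 - 130 = -42
m × n = (-104, -127, -42)
|m × n| = √((-104)² + (-127)² + (-42)²) = √28709 ≈ 169.4373

169.437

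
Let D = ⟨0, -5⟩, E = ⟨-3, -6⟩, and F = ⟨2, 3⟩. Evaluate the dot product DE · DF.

-14

DE = E − D = (-3, -1)
DF = F − D = (2, 8)
DE · DF = (-3)·2 + (-1)·8 = -6 - 8 = -14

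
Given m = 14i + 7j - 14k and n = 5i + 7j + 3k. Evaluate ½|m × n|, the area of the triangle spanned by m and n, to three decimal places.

87.570

i: 7·3 - (-14)·7 = 21 - (-98) = 119
j: (-14)·5 - 14·3 = -70 - 42 = -112
k: 14·7 - 7·5 = 98 - 35 = 63
m × n = (119, -112, 63)
|m × n| = √(119² + (-112)² + 63²) = √30674 ≈ 175.1399
area = ½ · 175.1399 ≈ 87.570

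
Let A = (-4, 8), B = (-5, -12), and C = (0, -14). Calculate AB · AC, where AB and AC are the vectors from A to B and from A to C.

AB = B − A = (-1, -20)
AC = C − A = (4, -22)
AB · AC = (-1)·4 + (-20)·(-22) = -4 + 440 = 436

436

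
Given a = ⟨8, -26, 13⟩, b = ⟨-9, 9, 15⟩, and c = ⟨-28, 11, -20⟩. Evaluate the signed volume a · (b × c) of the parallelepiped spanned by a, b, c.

14829

b × c:
i: 9·(-20) - 15·11 = -180 - 165 = -345
j: 15·(-28) - (-9)·(-20) = -420 - 180 = -600
k: (-9)·11 - 9·(-28) = -99 - (-252) = 153
b × c = (-345, -600, 153)
a · (b × c) = 8·(-345) + (-26)·(-600) + 13·153 = -2760 + 15600 + 1989 = 14829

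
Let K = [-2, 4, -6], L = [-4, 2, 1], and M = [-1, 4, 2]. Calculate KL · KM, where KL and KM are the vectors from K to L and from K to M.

54

KL = L − K = (-2, -2, 7)
KM = M − K = (1, 0, 8)
KL · KM = (-2)·1 + (-2)·0 + 7·8 = -2 + 0 + 56 = 54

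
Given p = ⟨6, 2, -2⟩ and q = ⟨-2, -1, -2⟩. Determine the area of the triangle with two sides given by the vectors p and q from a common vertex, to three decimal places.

8.602

i: 2·(-2) - (-2)·(-1) = -4 - 2 = -6
j: (-2)·(-2) - 6·(-2) = 4 - (-12) = 16
k: 6·(-1) - 2·(-2) = -6 - (-4) = -2
p × q = (-6, 16, -2)
|p × q| = √((-6)² + 16² + (-2)²) = √296 ≈ 17.2047
area = ½ · 17.2047 ≈ 8.602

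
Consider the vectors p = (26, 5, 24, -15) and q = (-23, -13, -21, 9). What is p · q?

-1302

p · q = 26·(-23) + 5·(-13) + 24·(-21) + (-15)·9 = -598 - 65 - 504 - 135 = -1302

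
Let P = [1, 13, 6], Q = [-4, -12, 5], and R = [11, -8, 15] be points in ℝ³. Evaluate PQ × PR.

PQ = (-5, -25, -1)
PR = (10, -21, 9)
i: (-25)·9 - (-1)·(-21) = -225 - 21 = -246
j: (-1)·10 - (-5)·9 = -10 - (-45) = 35
k: (-5)·(-21) - (-25)·10 = 105 - (-250) = 355
PQ × PR = (-246, 35, 355)

(-246, 35, 355)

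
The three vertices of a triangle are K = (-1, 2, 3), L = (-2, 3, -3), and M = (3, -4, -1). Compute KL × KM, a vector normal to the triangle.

KL = (-1, 1, -6)
KM = (4, -6, -4)
i: 1·(-4) - (-6)·(-6) = -4 - 36 = -40
j: (-6)·4 - (-1)·(-4) = -24 - 4 = -28
k: (-1)·(-6) - 1·4 = 6 - 4 = 2
KL × KM = (-40, -28, 2)

(-40, -28, 2)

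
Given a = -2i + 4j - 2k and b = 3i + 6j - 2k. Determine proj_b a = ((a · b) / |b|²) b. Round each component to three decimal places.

(1.347, 2.694, -0.898)

a · b = (-2)·3 + 4·6 + (-2)·(-2) = -6 + 24 + 4 = 22
|b|² = 9 + 36 + 4 = 49
proj_b a = (22/49) · (3, 6, -2) ≈ (1.347, 2.694, -0.898)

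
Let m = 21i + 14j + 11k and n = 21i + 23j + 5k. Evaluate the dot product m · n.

818

m · n = 21·21 + 14·23 + 11·5 = 441 + 322 + 55 = 818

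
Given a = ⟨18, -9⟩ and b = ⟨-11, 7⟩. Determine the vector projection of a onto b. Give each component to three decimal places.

a · b = 18·(-11) + (-9)·7 = -198 - 63 = -261
|b|² = 121 + 49 = 170
proj_b a = (-261/170) · (-11, 7) ≈ (16.888, -10.747)

(16.888, -10.747)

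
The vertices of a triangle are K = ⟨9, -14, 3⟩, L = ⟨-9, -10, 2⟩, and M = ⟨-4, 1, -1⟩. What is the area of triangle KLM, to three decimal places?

112.923

KL = (-18, 4, -1),  KM = (-13, 15, -4)
i: 4·(-4) - (-1)·15 = -16 - (-15) = -1
j: (-1)·(-13) - (-18)·(-4) = 13 - 72 = -59
k: (-18)·15 - 4·(-13) = -270 - (-52) = -218
KL × KM = (-1, -59, -218)
|KL × KM| = √51006 ≈ 225.8451
area = ½ · 225.8451 ≈ 112.923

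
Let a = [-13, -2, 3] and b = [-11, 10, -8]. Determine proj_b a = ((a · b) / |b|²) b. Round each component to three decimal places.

a · b = (-13)·(-11) + (-2)·10 + 3·(-8) = 143 - 20 - 24 = 99
|b|² = 121 + 100 + 64 = 285
proj_b a = (99/285) · (-11, 10, -8) ≈ (-3.821, 3.474, -2.779)

(-3.821, 3.474, -2.779)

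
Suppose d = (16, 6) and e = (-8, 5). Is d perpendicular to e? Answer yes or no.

d · e = 16·(-8) + 6·5 = -128 + 30 = -98
Nonzero, so the vectors are not orthogonal.

no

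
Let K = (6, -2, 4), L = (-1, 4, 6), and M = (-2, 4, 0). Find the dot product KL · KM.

84

KL = L − K = (-7, 6, 2)
KM = M − K = (-8, 6, -4)
KL · KM = (-7)·(-8) + 6·6 + 2·(-4) = 56 + 36 - 8 = 84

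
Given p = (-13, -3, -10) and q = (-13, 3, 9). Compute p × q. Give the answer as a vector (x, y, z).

i: (-3)·9 - (-10)·3 = -27 - (-30) = 3
j: (-10)·(-13) - (-13)·9 = 130 - (-117) = 247
k: (-13)·3 - (-3)·(-13) = -39 - 39 = -78
p × q = (3, 247, -78)

(3, 247, -78)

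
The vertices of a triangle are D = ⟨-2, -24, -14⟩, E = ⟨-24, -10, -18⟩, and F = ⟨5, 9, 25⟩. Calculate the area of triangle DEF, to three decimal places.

675.936

DE = (-22, 14, -4),  DF = (7, 33, 39)
i: 14·39 - (-4)·33 = 546 - (-132) = 678
j: (-4)·7 - (-22)·39 = -28 - (-858) = 830
k: (-22)·33 - 14·7 = -726 - 98 = -824
DE × DF = (678, 830, -824)
|DE × DF| = √1827560 ≈ 1351.8728
area = ½ · 1351.8728 ≈ 675.936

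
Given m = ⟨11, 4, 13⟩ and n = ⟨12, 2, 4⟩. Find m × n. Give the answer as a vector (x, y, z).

i: 4·4 - 13·2 = 16 - 26 = -10
j: 13·12 - 11·4 = 156 - 44 = 112
k: 11·2 - 4·12 = 22 - 48 = -26
m × n = (-10, 112, -26)

(-10, 112, -26)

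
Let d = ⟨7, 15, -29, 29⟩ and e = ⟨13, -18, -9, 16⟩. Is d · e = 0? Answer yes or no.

no

d · e = 7·13 + 15·(-18) + (-29)·(-9) + 29·16 = 91 - 270 + 261 + 464 = 546
Nonzero, so the vectors are not orthogonal.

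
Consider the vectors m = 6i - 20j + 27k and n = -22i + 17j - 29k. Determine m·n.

-1255

m · n = 6·(-22) + (-20)·17 + 27·(-29) = -132 - 340 - 783 = -1255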